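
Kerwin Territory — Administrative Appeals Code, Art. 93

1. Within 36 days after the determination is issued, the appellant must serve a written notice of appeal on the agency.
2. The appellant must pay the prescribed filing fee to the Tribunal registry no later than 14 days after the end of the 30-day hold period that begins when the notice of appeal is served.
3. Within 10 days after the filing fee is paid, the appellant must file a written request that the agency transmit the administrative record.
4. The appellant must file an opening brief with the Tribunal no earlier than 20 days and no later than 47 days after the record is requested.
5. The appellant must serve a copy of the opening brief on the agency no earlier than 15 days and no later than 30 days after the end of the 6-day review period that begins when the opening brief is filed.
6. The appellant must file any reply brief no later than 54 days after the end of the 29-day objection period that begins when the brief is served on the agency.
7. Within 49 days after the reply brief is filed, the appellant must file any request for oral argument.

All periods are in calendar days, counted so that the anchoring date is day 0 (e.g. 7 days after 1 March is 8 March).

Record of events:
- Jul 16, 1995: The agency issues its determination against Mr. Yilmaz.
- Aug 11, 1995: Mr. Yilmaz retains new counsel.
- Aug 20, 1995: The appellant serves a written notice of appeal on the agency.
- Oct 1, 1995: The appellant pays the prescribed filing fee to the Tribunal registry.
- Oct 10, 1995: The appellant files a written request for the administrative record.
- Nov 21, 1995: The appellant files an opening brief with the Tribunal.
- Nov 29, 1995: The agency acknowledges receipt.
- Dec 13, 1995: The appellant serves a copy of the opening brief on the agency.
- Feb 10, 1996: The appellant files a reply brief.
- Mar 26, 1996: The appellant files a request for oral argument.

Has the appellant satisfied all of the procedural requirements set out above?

Yes

Step 1 — counting 36 days from Jul 16, 1995 (when the determination is issued) gives a deadline of Aug 21, 1995; completed Aug 20, 1995, before the deadline.
Step 2 — counting 14 days from Sep 19, 1995 (end of the 30-day hold period, which began when the notice of appeal is served on Aug 20, 1995) gives a deadline of Oct 3, 1995; Oct 1, 1995 is within that limit.
Step 3 — counting 10 days from Oct 1, 1995 (when the filing fee is paid) gives a deadline of Oct 11, 1995; completed Oct 10, 1995, before the deadline.
Step 4 — 20 and 47 days from Oct 10, 1995 (when the record is requested) are Oct 30, 1995 and Nov 26, 1995 respectively; Nov 21, 1995 falls inside that range.
Step 5 — 15 and 30 days from Nov 27, 1995 (end of the 6-day review period, which began when the opening brief is filed on Nov 21, 1995) are Dec 12, 1995 and Dec 27, 1995 respectively; done Dec 13, 1995 — within the window.
Step 6 — counting 54 days from Jan 11, 1996 (end of the 29-day objection period, which began when the brief is served on the agency on Dec 13, 1995) gives a deadline of Mar 5, 1996; done Feb 10, 1996 — timely.
Step 7 — counting 49 days from Feb 10, 1996 (when the reply brief is filed) gives a deadline of Mar 30, 1996; Mar 26, 1996 is within that limit.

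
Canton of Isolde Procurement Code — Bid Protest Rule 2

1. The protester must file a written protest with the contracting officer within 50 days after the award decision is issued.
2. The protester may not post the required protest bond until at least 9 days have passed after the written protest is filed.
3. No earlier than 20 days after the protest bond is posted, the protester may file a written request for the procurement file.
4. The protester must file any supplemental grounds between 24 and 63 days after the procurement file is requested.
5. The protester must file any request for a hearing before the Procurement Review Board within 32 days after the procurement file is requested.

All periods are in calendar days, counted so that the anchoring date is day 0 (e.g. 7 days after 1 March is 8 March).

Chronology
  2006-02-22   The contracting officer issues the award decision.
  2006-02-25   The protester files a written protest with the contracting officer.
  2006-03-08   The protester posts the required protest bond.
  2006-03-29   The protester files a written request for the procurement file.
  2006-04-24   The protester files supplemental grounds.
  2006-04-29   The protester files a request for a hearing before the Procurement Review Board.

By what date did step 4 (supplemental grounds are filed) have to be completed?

2006-05-31

Step 4 runs from 2006-03-29, when the procurement file is requested. The window is 24–63 days after 2006-03-29; it closes on 2006-05-31.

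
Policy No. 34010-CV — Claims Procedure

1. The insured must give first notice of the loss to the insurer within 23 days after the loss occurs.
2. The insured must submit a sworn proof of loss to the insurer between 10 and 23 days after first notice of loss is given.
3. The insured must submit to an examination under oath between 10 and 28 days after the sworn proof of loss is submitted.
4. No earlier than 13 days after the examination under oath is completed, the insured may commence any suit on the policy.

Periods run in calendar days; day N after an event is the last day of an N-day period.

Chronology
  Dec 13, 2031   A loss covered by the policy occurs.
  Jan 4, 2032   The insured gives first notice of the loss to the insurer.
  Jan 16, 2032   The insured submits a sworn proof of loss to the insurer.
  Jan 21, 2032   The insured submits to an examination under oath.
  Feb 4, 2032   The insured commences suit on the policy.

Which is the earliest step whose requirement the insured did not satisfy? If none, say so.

(1) due by Dec 13, 2031 + 23 days = Jan 5, 2032; done Jan 4, 2032 — timely.
(2) the permitted window runs from Jan 4, 2032 + 10 = Jan 14, 2032 to Jan 4, 2032 + 23 = Jan 27, 2032; Jan 16, 2032 falls inside that range.
(3) the permitted window runs from Jan 16, 2032 + 10 = Jan 26, 2032 to Jan 16, 2032 + 28 = Feb 13, 2032; done Jan 21, 2032 — 5 days before the window opened.
That is the first point of non-compliance.

Step 3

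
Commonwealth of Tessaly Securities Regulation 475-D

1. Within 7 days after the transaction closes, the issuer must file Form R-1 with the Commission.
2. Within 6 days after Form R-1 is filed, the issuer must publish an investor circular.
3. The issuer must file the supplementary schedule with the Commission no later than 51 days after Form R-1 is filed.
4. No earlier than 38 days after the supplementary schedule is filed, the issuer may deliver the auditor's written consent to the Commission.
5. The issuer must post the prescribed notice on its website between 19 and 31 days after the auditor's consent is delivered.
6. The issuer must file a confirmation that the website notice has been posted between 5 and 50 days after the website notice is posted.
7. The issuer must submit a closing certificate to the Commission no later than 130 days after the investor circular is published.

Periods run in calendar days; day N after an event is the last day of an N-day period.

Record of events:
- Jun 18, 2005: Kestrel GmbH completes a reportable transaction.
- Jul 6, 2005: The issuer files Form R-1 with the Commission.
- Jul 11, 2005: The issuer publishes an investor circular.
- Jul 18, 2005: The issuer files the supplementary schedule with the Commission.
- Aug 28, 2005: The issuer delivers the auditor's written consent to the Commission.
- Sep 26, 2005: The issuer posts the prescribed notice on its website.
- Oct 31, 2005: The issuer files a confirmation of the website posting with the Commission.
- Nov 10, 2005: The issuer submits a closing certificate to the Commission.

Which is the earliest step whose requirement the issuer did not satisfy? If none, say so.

(1) due by Jun 18, 2005 + 7 days = Jun 25, 2005; Jul 6, 2005 misses that deadline by 11 days.
Later steps need not be reached.

Step 1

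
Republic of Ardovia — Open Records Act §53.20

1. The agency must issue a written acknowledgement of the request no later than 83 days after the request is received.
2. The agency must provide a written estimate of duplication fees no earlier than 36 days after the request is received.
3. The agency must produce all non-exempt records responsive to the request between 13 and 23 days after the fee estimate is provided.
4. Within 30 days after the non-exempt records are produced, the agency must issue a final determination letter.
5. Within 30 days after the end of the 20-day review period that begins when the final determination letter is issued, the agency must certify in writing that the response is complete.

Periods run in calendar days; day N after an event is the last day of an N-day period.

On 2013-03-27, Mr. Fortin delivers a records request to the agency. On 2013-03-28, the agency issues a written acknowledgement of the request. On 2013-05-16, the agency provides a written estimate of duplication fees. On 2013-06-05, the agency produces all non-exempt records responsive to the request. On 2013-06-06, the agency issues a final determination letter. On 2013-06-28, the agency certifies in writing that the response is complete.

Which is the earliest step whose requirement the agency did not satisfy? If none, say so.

Step 1: 83 days after 2013-03-27 (when the request is received) is 2013-06-18; completed 2013-03-28, before the deadline.
Step 2: the earliest permitted date is 36 days after 2013-03-27 (when the request is received), i.e. 2013-05-02; done 2013-05-16 — permitted.
Step 3: the window is 13–23 days after 2013-05-16 (when the fee estimate is provided), so 2013-05-29 through 2013-06-08; done 2013-06-05 — within the window.
Step 4: 30 days after 2013-06-05 (when the non-exempt records are produced) is 2013-07-05; 2013-06-06 is within that limit.
Step 5: 30 days after 2013-06-26 (end of the 20-day review period, which began when the final determination letter is issued on 2013-06-06) is 2013-07-26; done 2013-06-28 — timely.

None — every step was satisfied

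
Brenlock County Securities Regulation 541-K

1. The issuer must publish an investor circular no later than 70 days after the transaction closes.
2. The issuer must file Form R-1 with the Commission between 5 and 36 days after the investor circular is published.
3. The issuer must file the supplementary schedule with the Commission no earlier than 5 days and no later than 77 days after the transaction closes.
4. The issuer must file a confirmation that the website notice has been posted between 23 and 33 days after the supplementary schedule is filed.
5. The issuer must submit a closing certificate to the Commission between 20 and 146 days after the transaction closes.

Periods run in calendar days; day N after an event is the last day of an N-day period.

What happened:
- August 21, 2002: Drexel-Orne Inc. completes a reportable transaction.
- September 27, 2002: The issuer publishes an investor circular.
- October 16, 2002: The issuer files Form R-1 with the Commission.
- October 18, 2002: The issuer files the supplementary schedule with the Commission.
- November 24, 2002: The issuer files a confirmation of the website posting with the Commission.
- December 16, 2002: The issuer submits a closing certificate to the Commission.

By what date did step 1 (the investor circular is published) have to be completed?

October 30, 2002

Step 1 runs from August 21, 2002, when the transaction closes. 70 days after August 21, 2002 is October 30, 2002.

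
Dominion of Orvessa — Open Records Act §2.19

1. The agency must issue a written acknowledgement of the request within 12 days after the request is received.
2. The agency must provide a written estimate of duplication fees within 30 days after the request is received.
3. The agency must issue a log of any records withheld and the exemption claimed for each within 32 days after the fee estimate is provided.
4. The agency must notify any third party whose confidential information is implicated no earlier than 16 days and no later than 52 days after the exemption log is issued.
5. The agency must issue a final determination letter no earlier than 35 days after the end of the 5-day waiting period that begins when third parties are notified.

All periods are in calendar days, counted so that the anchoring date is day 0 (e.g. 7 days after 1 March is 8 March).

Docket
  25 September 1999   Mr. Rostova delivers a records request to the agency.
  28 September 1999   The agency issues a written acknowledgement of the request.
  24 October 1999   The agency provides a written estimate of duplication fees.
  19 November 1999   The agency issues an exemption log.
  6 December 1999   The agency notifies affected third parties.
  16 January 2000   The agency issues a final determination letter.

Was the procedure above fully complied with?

Yes

(1) due by 25 September 1999 + 12 days = 7 October 1999; 28 September 1999 is within that limit.
(2) due by 25 September 1999 + 30 days = 25 October 1999; completed 24 October 1999, before the deadline.
(3) due by 24 October 1999 + 32 days = 25 November 1999; completed 19 November 1999, before the deadline.
(4) the permitted window runs from 19 November 1999 + 16 = 5 December 1999 to 19 November 1999 + 52 = 10 January 2000; 6 December 1999 falls inside that range.
(5) permitted from 11 December 1999 + 35 days = 15 January 2000 onward; done 16 January 2000 — permitted.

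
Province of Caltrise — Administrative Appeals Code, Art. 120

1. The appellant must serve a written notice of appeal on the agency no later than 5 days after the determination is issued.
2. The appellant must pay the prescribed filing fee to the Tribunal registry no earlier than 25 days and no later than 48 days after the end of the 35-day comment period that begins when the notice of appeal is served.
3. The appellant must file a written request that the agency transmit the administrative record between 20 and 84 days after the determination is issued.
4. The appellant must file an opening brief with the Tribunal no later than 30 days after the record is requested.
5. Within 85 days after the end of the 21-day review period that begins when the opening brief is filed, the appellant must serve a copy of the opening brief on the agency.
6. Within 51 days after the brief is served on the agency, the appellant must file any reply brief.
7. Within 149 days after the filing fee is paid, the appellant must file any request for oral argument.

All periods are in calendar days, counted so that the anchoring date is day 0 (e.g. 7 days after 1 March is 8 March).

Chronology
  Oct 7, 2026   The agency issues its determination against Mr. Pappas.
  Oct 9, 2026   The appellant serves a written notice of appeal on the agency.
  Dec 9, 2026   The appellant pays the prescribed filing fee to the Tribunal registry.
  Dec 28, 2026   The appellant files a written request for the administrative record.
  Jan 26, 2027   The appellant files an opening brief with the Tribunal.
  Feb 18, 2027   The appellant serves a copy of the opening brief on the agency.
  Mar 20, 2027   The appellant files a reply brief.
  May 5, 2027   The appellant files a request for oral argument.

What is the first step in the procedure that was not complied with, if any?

(1) due by Oct 7, 2026 + 5 days = Oct 12, 2026; completed Oct 9, 2026, before the deadline.
(2) the permitted window runs from Nov 13, 2026 + 25 = Dec 8, 2026 to Nov 13, 2026 + 48 = Dec 31, 2026; done Dec 9, 2026, which is between those dates.
(3) the permitted window runs from Oct 7, 2026 + 20 = Oct 27, 2026 to Oct 7, 2026 + 84 = Dec 30, 2026; done Dec 28, 2026, which is between those dates.
(4) due by Dec 28, 2026 + 30 days = Jan 27, 2027; done Jan 26, 2027 — timely.
(5) due by Feb 16, 2027 + 85 days = May 12, 2027; completed Feb 18, 2027, before the deadline.
(6) due by Feb 18, 2027 + 51 days = Apr 10, 2027; Mar 20, 2027 is within that limit.
(7) due by Dec 9, 2026 + 149 days = May 7, 2027; completed May 5, 2027, before the deadline.

None — every step was satisfied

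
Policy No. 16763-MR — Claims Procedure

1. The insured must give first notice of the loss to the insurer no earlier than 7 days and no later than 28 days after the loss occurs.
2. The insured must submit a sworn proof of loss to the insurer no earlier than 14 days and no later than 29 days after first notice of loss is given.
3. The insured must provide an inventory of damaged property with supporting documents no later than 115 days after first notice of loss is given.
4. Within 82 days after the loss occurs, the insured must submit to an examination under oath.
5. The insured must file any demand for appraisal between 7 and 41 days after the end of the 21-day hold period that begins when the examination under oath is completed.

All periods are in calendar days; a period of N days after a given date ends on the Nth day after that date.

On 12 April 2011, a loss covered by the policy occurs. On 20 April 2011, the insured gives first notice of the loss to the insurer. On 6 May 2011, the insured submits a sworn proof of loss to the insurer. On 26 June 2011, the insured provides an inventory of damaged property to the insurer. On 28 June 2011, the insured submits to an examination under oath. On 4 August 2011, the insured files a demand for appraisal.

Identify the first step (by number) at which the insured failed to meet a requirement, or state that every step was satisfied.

Step 1: the window is 7–28 days after 12 April 2011 (when the loss occurs), so 19 April 2011 through 10 May 2011; 20 April 2011 falls inside that range.
Step 2: the window is 14–29 days after 20 April 2011 (when first notice of loss is given), so 4 May 2011 through 19 May 2011; done 6 May 2011 — within the window.
Step 3: 115 days after 20 April 2011 (when first notice of loss is given) is 13 August 2011; done 26 June 2011 — timely.
Step 4: 82 days after 12 April 2011 (when the loss occurs) is 3 July 2011; done 28 June 2011 — timely.
Step 5: the window is 7–41 days after 19 July 2011 (end of the 21-day hold period, which began when the examination under oath is completed on 28 June 2011), so 26 July 2011 through 29 August 2011; 4 August 2011 falls inside that range.

None — every step was satisfied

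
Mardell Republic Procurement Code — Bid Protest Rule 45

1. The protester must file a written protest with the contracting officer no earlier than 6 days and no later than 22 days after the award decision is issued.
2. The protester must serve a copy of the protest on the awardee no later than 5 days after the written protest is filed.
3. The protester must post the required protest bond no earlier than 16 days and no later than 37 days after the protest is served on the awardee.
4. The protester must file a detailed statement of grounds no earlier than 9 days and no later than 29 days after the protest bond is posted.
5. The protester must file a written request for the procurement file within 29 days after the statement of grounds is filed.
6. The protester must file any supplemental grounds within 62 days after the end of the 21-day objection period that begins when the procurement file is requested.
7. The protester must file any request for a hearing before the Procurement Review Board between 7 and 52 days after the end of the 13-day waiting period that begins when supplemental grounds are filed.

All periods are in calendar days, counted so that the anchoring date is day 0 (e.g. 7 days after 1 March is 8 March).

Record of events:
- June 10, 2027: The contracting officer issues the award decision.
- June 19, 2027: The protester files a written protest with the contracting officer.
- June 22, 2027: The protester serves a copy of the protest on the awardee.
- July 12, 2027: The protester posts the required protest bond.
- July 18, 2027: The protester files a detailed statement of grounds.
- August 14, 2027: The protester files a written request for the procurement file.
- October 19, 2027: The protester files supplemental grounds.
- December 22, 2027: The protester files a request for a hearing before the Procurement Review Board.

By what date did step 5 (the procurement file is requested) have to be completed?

Step 5 runs from July 18, 2027, when the statement of grounds is filed. 29 days after July 18, 2027 is August 16, 2027.

August 16, 2027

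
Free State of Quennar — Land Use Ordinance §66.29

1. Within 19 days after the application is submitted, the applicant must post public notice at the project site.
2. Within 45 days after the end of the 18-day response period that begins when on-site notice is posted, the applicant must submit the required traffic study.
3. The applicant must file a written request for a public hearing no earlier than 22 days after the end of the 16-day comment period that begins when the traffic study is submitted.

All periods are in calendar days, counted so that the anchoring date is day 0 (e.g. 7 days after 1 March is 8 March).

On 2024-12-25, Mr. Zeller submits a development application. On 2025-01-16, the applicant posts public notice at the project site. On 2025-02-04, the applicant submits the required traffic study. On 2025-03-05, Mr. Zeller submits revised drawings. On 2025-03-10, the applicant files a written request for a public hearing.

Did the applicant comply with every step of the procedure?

No

Step 1 — counting 19 days from 2024-12-25 (when the application is submitted) gives a deadline of 2025-01-13; done 2025-01-16 — 3 days late.
The analysis stops there.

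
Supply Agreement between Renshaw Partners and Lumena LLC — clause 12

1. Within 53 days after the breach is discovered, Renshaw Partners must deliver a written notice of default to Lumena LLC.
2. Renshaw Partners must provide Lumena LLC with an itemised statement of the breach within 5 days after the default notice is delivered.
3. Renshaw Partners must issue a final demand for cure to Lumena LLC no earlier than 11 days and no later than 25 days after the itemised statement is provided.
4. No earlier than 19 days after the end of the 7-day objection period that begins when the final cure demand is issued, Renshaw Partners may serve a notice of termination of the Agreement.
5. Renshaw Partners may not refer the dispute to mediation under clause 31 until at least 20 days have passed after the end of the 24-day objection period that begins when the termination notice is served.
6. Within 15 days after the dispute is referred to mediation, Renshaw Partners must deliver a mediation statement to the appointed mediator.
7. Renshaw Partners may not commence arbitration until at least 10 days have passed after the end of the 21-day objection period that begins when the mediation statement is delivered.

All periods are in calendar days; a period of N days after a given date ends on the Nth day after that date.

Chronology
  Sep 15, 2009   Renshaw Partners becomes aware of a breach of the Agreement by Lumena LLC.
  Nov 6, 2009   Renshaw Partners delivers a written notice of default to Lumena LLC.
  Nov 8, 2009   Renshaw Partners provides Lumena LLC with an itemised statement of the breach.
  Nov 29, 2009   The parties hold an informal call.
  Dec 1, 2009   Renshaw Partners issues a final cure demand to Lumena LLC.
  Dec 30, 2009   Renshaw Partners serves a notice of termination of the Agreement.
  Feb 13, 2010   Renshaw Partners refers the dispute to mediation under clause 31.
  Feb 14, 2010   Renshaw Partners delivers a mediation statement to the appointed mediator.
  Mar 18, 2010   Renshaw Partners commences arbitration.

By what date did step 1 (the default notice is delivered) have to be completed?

Step 1 runs from Sep 15, 2009, when the breach is discovered. 53 days after Sep 15, 2009 is Nov 7, 2009.

Nov 7, 2009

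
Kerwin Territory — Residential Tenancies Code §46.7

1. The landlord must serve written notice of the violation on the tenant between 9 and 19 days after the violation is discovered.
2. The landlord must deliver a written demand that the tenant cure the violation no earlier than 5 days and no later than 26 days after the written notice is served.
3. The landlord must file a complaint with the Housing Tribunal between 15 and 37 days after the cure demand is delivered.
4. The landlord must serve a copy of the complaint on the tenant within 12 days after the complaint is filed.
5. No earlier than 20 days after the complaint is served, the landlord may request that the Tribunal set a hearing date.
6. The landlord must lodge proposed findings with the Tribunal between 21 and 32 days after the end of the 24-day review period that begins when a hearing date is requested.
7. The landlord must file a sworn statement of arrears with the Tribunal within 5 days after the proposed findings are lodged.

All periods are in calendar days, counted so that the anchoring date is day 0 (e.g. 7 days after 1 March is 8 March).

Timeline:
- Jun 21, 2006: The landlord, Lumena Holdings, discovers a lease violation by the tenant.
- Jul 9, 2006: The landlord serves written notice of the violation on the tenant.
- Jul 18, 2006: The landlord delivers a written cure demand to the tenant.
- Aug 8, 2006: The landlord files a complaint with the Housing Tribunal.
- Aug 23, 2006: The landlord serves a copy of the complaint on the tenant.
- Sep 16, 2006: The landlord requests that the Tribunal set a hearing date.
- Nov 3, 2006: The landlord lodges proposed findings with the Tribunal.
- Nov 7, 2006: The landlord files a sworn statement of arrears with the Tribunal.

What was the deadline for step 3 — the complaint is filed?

Step 3 runs from Jul 18, 2006, when the cure demand is delivered. The window is 15–37 days after Jul 18, 2006; it closes on Aug 24, 2006.

Aug 24, 2006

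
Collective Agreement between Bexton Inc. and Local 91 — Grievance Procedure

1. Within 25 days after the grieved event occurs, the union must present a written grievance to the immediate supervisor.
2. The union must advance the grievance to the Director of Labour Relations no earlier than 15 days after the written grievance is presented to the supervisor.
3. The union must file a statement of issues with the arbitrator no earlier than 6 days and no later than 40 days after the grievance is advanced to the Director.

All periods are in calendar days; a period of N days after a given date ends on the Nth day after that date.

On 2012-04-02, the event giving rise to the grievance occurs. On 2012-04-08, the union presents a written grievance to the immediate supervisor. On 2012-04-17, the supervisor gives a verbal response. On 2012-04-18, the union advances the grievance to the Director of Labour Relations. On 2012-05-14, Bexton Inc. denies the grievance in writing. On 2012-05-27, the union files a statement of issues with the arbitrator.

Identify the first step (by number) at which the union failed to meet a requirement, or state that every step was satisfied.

(1) due by 2012-04-02 + 25 days = 2012-04-27; 2012-04-08 is within that limit.
(2) permitted from 2012-04-08 + 15 days = 2012-04-23 onward; done 2012-04-18 — 5 days too early.

Step 2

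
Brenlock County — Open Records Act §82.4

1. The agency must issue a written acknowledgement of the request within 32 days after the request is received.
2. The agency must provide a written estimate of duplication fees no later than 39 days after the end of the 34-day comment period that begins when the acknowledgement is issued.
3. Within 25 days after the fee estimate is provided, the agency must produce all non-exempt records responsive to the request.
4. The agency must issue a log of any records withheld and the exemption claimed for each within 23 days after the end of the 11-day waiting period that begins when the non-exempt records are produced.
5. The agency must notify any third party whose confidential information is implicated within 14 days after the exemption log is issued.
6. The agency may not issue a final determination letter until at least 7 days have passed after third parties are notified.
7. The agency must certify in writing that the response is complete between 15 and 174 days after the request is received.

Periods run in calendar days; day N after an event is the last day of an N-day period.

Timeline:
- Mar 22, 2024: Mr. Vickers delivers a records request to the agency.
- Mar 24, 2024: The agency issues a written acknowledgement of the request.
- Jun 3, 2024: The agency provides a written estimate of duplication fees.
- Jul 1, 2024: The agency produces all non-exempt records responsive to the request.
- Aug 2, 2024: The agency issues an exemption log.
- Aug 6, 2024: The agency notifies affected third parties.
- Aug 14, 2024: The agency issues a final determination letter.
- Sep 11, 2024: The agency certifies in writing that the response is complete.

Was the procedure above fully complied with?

Step 1: 32 days after Mar 22, 2024 (when the request is received) is Apr 23, 2024; done Mar 24, 2024 — timely.
Step 2: 39 days after Apr 27, 2024 (end of the 34-day comment period, which began when the acknowledgement is issued on Mar 24, 2024) is Jun 5, 2024; done Jun 3, 2024 — timely.
Step 3: 25 days after Jun 3, 2024 (when the fee estimate is provided) is Jun 28, 2024; Jul 1, 2024 misses that deadline by 3 days.

No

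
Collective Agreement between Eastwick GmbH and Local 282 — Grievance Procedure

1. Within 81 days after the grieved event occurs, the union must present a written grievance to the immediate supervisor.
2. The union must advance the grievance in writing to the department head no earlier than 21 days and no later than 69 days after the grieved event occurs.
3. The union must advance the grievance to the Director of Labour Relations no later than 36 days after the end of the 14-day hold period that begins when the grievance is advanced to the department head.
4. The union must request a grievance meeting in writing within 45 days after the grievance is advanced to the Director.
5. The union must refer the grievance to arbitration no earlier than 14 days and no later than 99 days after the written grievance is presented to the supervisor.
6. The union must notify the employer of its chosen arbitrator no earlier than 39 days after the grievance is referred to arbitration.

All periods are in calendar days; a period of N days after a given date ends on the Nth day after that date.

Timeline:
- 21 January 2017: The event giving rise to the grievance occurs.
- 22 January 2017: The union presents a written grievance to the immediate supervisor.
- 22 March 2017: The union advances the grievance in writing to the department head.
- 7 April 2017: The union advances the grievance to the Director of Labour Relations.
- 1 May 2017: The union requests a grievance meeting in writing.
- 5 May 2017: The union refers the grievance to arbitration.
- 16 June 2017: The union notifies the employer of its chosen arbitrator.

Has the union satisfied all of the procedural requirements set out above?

No

Step 1 — counting 81 days from 21 January 2017 (when the grieved event occurs) gives a deadline of 12 April 2017; completed 22 January 2017, before the deadline.
Step 2 — 21 and 69 days from 21 January 2017 (when the grieved event occurs) are 11 February 2017 and 31 March 2017 respectively; 22 March 2017 falls inside that range.
Step 3 — counting 36 days from 5 April 2017 (end of the 14-day hold period, which began when the grievance is advanced to the department head on 22 March 2017) gives a deadline of 11 May 2017; done 7 April 2017 — timely.
Step 4 — counting 45 days from 7 April 2017 (when the grievance is advanced to the Director) gives a deadline of 22 May 2017; completed 1 May 2017, before the deadline.
Step 5 — 14 and 99 days from 22 January 2017 (when the written grievance is presented to the supervisor) are 5 February 2017 and 1 May 2017 respectively; done 5 May 2017 — 4 days after the window closed.
That is the first point of non-compliance.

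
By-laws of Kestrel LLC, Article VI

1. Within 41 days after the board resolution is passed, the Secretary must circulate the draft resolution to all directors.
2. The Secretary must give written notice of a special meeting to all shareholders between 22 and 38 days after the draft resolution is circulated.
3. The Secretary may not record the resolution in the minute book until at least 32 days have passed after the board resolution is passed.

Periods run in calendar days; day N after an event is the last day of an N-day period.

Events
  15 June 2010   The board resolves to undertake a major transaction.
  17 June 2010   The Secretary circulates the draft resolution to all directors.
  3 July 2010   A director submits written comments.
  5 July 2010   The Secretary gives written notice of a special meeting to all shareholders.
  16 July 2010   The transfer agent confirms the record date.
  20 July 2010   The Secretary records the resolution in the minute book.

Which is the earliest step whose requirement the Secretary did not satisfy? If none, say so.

Step 2

Step 1 — counting 41 days from 15 June 2010 (when the board resolution is passed) gives a deadline of 26 July 2010; completed 17 June 2010, before the deadline.
Step 2 — 22 and 38 days from 17 June 2010 (when the draft resolution is circulated) are 9 July 2010 and 25 July 2010 respectively; 5 July 2010 is 4 days too early.
Later steps need not be reached.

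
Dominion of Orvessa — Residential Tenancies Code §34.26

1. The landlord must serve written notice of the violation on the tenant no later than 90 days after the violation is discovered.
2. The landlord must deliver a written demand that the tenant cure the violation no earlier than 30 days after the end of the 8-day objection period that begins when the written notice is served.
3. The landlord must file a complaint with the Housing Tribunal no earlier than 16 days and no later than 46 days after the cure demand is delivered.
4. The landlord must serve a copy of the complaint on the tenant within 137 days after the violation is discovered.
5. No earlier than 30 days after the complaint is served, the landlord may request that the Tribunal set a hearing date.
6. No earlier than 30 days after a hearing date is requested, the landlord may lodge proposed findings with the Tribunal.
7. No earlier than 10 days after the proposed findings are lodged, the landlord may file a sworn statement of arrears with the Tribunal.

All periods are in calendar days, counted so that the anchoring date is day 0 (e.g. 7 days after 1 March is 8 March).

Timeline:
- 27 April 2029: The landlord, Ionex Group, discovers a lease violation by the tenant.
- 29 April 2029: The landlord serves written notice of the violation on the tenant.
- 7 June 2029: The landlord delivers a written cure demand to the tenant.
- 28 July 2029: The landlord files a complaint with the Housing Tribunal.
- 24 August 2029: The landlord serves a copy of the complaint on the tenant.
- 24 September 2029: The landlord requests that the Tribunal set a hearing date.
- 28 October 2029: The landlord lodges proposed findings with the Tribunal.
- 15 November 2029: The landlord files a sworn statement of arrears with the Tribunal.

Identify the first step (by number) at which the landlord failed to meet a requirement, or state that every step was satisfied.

Step 3

Step 1 — counting 90 days from 27 April 2029 (when the violation is discovered) gives a deadline of 26 July 2029; completed 29 April 2029, before the deadline.
Step 2 — must wait 30 days from 7 May 2029 (end of the 8-day objection period, which began when the written notice is served on 29 April 2029), so not before 6 June 2029; done 7 June 2029 — permitted.
Step 3 — 16 and 46 days from 7 June 2029 (when the cure demand is delivered) are 23 June 2029 and 23 July 2029 respectively; 28 July 2029 is 5 days past the end of the window.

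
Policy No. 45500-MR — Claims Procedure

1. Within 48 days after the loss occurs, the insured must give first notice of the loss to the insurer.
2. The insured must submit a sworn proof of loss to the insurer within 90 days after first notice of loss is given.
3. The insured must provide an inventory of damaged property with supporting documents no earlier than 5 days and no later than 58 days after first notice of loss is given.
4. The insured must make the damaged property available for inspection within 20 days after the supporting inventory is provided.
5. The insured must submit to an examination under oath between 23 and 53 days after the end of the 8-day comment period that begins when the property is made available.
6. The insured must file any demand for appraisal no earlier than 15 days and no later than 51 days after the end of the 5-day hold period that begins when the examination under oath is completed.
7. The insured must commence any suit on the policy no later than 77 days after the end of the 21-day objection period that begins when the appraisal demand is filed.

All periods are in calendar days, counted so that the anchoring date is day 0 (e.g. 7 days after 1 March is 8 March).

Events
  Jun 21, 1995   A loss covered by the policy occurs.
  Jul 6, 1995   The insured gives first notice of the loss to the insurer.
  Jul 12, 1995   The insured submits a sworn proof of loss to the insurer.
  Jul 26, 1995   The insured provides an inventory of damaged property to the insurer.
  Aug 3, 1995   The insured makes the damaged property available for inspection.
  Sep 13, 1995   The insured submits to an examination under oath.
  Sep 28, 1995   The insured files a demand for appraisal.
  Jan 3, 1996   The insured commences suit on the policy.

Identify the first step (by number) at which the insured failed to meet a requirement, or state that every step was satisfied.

Step 1 — counting 48 days from Jun 21, 1995 (when the loss occurs) gives a deadline of Aug 8, 1995; Jul 6, 1995 is within that limit.
Step 2 — counting 90 days from Jul 6, 1995 (when first notice of loss is given) gives a deadline of Oct 4, 1995; Jul 12, 1995 is within that limit.
Step 3 — 5 and 58 days from Jul 6, 1995 (when first notice of loss is given) are Jul 11, 1995 and Sep 2, 1995 respectively; done Jul 26, 1995 — within the window.
Step 4 — counting 20 days from Jul 26, 1995 (when the supporting inventory is provided) gives a deadline of Aug 15, 1995; Aug 3, 1995 is within that limit.
Step 5 — 23 and 53 days from Aug 11, 1995 (end of the 8-day comment period, which began when the property is made available on Aug 3, 1995) are Sep 3, 1995 and Oct 3, 1995 respectively; done Sep 13, 1995, which is between those dates.
Step 6 — 15 and 51 days from Sep 18, 1995 (end of the 5-day hold period, which began when the examination under oath is completed on Sep 13, 1995) are Oct 3, 1995 and Nov 8, 1995 respectively; done Sep 28, 1995 — 5 days before the window opened.

Step 6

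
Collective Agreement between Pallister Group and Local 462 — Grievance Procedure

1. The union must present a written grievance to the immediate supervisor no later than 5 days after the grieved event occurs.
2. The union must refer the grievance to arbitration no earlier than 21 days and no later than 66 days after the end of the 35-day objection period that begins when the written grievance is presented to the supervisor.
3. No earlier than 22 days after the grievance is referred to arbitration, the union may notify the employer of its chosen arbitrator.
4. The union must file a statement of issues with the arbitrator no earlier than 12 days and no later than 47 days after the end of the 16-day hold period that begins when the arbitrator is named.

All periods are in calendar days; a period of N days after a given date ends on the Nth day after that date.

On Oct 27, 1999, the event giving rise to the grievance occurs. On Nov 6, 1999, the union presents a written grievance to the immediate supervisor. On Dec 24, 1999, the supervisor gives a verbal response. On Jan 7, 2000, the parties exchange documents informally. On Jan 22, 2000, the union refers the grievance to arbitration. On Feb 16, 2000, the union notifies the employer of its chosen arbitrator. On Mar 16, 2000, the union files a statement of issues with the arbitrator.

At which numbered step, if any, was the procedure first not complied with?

(1) due by Oct 27, 1999 + 5 days = Nov 1, 1999; Nov 6, 1999 misses that deadline by 5 days.

Step 1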